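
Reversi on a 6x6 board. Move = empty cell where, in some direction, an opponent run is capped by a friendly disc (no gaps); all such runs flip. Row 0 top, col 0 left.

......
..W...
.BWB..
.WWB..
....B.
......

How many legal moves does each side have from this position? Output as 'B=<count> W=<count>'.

-- B to move --
(0,1): flips 1 -> legal
(0,2): no bracket -> illegal
(0,3): flips 1 -> legal
(1,1): flips 1 -> legal
(1,3): no bracket -> illegal
(2,0): no bracket -> illegal
(3,0): flips 2 -> legal
(4,0): no bracket -> illegal
(4,1): flips 2 -> legal
(4,2): no bracket -> illegal
(4,3): flips 1 -> legal
B mobility = 6
-- W to move --
(1,0): flips 1 -> legal
(1,1): flips 1 -> legal
(1,3): no bracket -> illegal
(1,4): flips 1 -> legal
(2,0): flips 1 -> legal
(2,4): flips 1 -> legal
(3,0): flips 1 -> legal
(3,4): flips 2 -> legal
(3,5): no bracket -> illegal
(4,2): no bracket -> illegal
(4,3): no bracket -> illegal
(4,5): no bracket -> illegal
(5,3): no bracket -> illegal
(5,4): no bracket -> illegal
(5,5): flips 2 -> legal
W mobility = 8

Answer: B=6 W=8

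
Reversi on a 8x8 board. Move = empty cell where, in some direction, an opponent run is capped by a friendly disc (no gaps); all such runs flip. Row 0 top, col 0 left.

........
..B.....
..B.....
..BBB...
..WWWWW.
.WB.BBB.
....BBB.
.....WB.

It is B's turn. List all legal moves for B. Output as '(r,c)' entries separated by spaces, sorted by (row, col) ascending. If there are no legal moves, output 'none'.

Answer: (3,5) (3,6) (3,7) (5,0) (5,3) (6,0) (7,4)

Derivation:
(3,1): no bracket -> illegal
(3,5): flips 1 -> legal
(3,6): flips 2 -> legal
(3,7): flips 1 -> legal
(4,0): no bracket -> illegal
(4,1): no bracket -> illegal
(4,7): no bracket -> illegal
(5,0): flips 1 -> legal
(5,3): flips 1 -> legal
(5,7): no bracket -> illegal
(6,0): flips 2 -> legal
(6,1): no bracket -> illegal
(6,2): no bracket -> illegal
(7,4): flips 1 -> legal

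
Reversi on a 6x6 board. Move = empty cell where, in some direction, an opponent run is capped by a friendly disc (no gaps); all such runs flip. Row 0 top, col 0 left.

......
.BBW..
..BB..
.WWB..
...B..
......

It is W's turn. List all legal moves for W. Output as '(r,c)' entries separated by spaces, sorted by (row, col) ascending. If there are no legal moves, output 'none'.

Answer: (0,2) (1,0) (1,4) (3,4) (5,3) (5,4)

Derivation:
(0,0): no bracket -> illegal
(0,1): no bracket -> illegal
(0,2): flips 2 -> legal
(0,3): no bracket -> illegal
(1,0): flips 2 -> legal
(1,4): flips 1 -> legal
(2,0): no bracket -> illegal
(2,1): no bracket -> illegal
(2,4): no bracket -> illegal
(3,4): flips 1 -> legal
(4,2): no bracket -> illegal
(4,4): no bracket -> illegal
(5,2): no bracket -> illegal
(5,3): flips 3 -> legal
(5,4): flips 1 -> legal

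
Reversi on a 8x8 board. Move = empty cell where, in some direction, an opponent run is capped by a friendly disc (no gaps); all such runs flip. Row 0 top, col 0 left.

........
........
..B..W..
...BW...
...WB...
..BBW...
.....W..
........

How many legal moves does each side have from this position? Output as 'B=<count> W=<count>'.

-- B to move --
(1,4): no bracket -> illegal
(1,5): no bracket -> illegal
(1,6): flips 3 -> legal
(2,3): no bracket -> illegal
(2,4): flips 1 -> legal
(2,6): no bracket -> illegal
(3,2): no bracket -> illegal
(3,5): flips 1 -> legal
(3,6): no bracket -> illegal
(4,2): flips 1 -> legal
(4,5): no bracket -> illegal
(5,5): flips 1 -> legal
(5,6): no bracket -> illegal
(6,3): no bracket -> illegal
(6,4): flips 1 -> legal
(6,6): no bracket -> illegal
(7,4): no bracket -> illegal
(7,5): no bracket -> illegal
(7,6): no bracket -> illegal
B mobility = 6
-- W to move --
(1,1): no bracket -> illegal
(1,2): no bracket -> illegal
(1,3): no bracket -> illegal
(2,1): no bracket -> illegal
(2,3): flips 1 -> legal
(2,4): no bracket -> illegal
(3,1): no bracket -> illegal
(3,2): flips 1 -> legal
(3,5): no bracket -> illegal
(4,1): no bracket -> illegal
(4,2): no bracket -> illegal
(4,5): flips 1 -> legal
(5,1): flips 2 -> legal
(5,5): no bracket -> illegal
(6,1): flips 1 -> legal
(6,2): no bracket -> illegal
(6,3): flips 1 -> legal
(6,4): no bracket -> illegal
W mobility = 6

Answer: B=6 W=6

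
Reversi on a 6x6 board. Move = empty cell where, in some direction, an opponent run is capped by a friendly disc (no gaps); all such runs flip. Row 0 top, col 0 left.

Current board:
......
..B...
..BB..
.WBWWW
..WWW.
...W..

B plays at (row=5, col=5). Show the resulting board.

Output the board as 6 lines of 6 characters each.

Answer: ......
..B...
..BB..
.WBBWW
..WWB.
...W.B

Derivation:
Place B at (5,5); scan 8 dirs for brackets.
Dir NW: opp run (4,4) (3,3) capped by B -> flip
Dir N: first cell '.' (not opp) -> no flip
Dir NE: edge -> no flip
Dir W: first cell '.' (not opp) -> no flip
Dir E: edge -> no flip
Dir SW: edge -> no flip
Dir S: edge -> no flip
Dir SE: edge -> no flip
All flips: (3,3) (4,4)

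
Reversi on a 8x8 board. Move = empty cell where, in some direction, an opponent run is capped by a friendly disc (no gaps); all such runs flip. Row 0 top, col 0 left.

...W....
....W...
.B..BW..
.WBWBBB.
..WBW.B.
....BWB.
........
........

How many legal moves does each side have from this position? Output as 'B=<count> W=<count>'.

-- B to move --
(0,2): no bracket -> illegal
(0,4): flips 1 -> legal
(0,5): no bracket -> illegal
(1,2): no bracket -> illegal
(1,3): no bracket -> illegal
(1,5): flips 1 -> legal
(1,6): flips 1 -> legal
(2,0): no bracket -> illegal
(2,2): no bracket -> illegal
(2,3): flips 1 -> legal
(2,6): flips 1 -> legal
(3,0): flips 1 -> legal
(4,0): no bracket -> illegal
(4,1): flips 2 -> legal
(4,5): flips 1 -> legal
(5,1): flips 2 -> legal
(5,2): flips 1 -> legal
(5,3): flips 1 -> legal
(6,4): flips 1 -> legal
(6,5): no bracket -> illegal
(6,6): no bracket -> illegal
B mobility = 12
-- W to move --
(1,0): no bracket -> illegal
(1,1): flips 1 -> legal
(1,2): no bracket -> illegal
(1,3): no bracket -> illegal
(1,5): flips 1 -> legal
(2,0): no bracket -> illegal
(2,2): flips 1 -> legal
(2,3): flips 1 -> legal
(2,6): flips 1 -> legal
(2,7): no bracket -> illegal
(3,0): no bracket -> illegal
(3,7): flips 4 -> legal
(4,1): no bracket -> illegal
(4,5): flips 1 -> legal
(4,7): flips 1 -> legal
(5,2): flips 2 -> legal
(5,3): flips 2 -> legal
(5,7): flips 1 -> legal
(6,3): no bracket -> illegal
(6,4): flips 1 -> legal
(6,5): no bracket -> illegal
(6,6): no bracket -> illegal
(6,7): no bracket -> illegal
W mobility = 12

Answer: B=12 W=12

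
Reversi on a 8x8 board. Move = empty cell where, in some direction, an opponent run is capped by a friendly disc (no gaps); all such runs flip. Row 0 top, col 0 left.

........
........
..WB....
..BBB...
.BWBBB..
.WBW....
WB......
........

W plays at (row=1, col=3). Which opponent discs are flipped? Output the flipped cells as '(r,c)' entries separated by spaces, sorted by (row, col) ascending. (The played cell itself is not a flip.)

Answer: (2,3) (3,3) (4,3)

Derivation:
Dir NW: first cell '.' (not opp) -> no flip
Dir N: first cell '.' (not opp) -> no flip
Dir NE: first cell '.' (not opp) -> no flip
Dir W: first cell '.' (not opp) -> no flip
Dir E: first cell '.' (not opp) -> no flip
Dir SW: first cell 'W' (not opp) -> no flip
Dir S: opp run (2,3) (3,3) (4,3) capped by W -> flip
Dir SE: first cell '.' (not opp) -> no flip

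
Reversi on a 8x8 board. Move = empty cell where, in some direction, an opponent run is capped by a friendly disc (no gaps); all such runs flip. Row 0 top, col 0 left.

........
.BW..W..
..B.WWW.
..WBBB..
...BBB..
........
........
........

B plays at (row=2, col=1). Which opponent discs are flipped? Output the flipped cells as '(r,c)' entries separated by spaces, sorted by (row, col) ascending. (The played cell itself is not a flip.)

Answer: (3,2)

Derivation:
Dir NW: first cell '.' (not opp) -> no flip
Dir N: first cell 'B' (not opp) -> no flip
Dir NE: opp run (1,2), next='.' -> no flip
Dir W: first cell '.' (not opp) -> no flip
Dir E: first cell 'B' (not opp) -> no flip
Dir SW: first cell '.' (not opp) -> no flip
Dir S: first cell '.' (not opp) -> no flip
Dir SE: opp run (3,2) capped by B -> flip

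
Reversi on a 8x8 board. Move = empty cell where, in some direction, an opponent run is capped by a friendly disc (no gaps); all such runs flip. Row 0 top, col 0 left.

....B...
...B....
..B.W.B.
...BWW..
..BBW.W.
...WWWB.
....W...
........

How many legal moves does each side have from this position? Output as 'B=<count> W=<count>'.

Answer: B=11 W=11

Derivation:
-- B to move --
(1,4): no bracket -> illegal
(1,5): flips 1 -> legal
(2,3): no bracket -> illegal
(2,5): flips 1 -> legal
(3,6): flips 3 -> legal
(3,7): no bracket -> illegal
(4,5): flips 1 -> legal
(4,7): no bracket -> illegal
(5,2): flips 3 -> legal
(5,7): flips 3 -> legal
(6,2): flips 3 -> legal
(6,3): flips 1 -> legal
(6,5): flips 1 -> legal
(6,6): flips 2 -> legal
(7,3): no bracket -> illegal
(7,4): no bracket -> illegal
(7,5): flips 2 -> legal
B mobility = 11
-- W to move --
(0,2): flips 1 -> legal
(0,3): no bracket -> illegal
(0,5): no bracket -> illegal
(1,1): flips 2 -> legal
(1,2): no bracket -> illegal
(1,4): no bracket -> illegal
(1,5): no bracket -> illegal
(1,6): no bracket -> illegal
(1,7): flips 1 -> legal
(2,1): no bracket -> illegal
(2,3): flips 2 -> legal
(2,5): no bracket -> illegal
(2,7): no bracket -> illegal
(3,1): flips 1 -> legal
(3,2): flips 2 -> legal
(3,6): no bracket -> illegal
(3,7): no bracket -> illegal
(4,1): flips 2 -> legal
(4,5): no bracket -> illegal
(4,7): no bracket -> illegal
(5,1): flips 2 -> legal
(5,2): flips 1 -> legal
(5,7): flips 1 -> legal
(6,5): no bracket -> illegal
(6,6): flips 1 -> legal
(6,7): no bracket -> illegal
W mobility = 11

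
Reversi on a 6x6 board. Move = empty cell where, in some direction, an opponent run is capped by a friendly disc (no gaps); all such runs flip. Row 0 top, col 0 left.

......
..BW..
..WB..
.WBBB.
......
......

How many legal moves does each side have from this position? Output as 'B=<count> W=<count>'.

-- B to move --
(0,2): no bracket -> illegal
(0,3): flips 1 -> legal
(0,4): no bracket -> illegal
(1,1): flips 1 -> legal
(1,4): flips 1 -> legal
(2,0): no bracket -> illegal
(2,1): flips 1 -> legal
(2,4): no bracket -> illegal
(3,0): flips 1 -> legal
(4,0): no bracket -> illegal
(4,1): no bracket -> illegal
(4,2): no bracket -> illegal
B mobility = 5
-- W to move --
(0,1): no bracket -> illegal
(0,2): flips 1 -> legal
(0,3): no bracket -> illegal
(1,1): flips 1 -> legal
(1,4): no bracket -> illegal
(2,1): no bracket -> illegal
(2,4): flips 1 -> legal
(2,5): no bracket -> illegal
(3,5): flips 3 -> legal
(4,1): no bracket -> illegal
(4,2): flips 1 -> legal
(4,3): flips 2 -> legal
(4,4): flips 1 -> legal
(4,5): no bracket -> illegal
W mobility = 7

Answer: B=5 W=7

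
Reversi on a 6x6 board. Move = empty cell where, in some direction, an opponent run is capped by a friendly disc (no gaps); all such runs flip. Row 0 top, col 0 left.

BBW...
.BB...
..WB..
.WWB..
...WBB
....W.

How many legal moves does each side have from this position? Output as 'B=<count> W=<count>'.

-- B to move --
(0,3): flips 1 -> legal
(1,3): no bracket -> illegal
(2,0): no bracket -> illegal
(2,1): flips 1 -> legal
(3,0): flips 2 -> legal
(3,4): no bracket -> illegal
(4,0): no bracket -> illegal
(4,1): flips 1 -> legal
(4,2): flips 3 -> legal
(5,2): no bracket -> illegal
(5,3): flips 1 -> legal
(5,5): no bracket -> illegal
B mobility = 6
-- W to move --
(0,3): no bracket -> illegal
(1,0): no bracket -> illegal
(1,3): flips 2 -> legal
(1,4): flips 1 -> legal
(2,0): flips 1 -> legal
(2,1): no bracket -> illegal
(2,4): flips 1 -> legal
(3,4): flips 2 -> legal
(3,5): no bracket -> illegal
(4,2): no bracket -> illegal
(5,3): no bracket -> illegal
(5,5): flips 2 -> legal
W mobility = 6

Answer: B=6 W=6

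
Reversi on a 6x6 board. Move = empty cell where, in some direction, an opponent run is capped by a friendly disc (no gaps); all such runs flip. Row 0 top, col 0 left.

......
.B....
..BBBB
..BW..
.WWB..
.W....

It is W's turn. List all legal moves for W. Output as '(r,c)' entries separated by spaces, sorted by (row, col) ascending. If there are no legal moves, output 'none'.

(0,0): flips 2 -> legal
(0,1): no bracket -> illegal
(0,2): no bracket -> illegal
(1,0): no bracket -> illegal
(1,2): flips 2 -> legal
(1,3): flips 1 -> legal
(1,4): flips 2 -> legal
(1,5): flips 1 -> legal
(2,0): no bracket -> illegal
(2,1): no bracket -> illegal
(3,1): flips 1 -> legal
(3,4): no bracket -> illegal
(3,5): no bracket -> illegal
(4,4): flips 1 -> legal
(5,2): no bracket -> illegal
(5,3): flips 1 -> legal
(5,4): no bracket -> illegal

Answer: (0,0) (1,2) (1,3) (1,4) (1,5) (3,1) (4,4) (5,3)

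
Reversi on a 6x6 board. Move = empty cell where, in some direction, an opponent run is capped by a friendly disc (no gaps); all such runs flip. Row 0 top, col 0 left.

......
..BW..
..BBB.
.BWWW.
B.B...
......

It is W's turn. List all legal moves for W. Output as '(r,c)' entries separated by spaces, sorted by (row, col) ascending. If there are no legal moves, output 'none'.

(0,1): flips 2 -> legal
(0,2): flips 2 -> legal
(0,3): no bracket -> illegal
(1,1): flips 2 -> legal
(1,4): flips 2 -> legal
(1,5): flips 1 -> legal
(2,0): no bracket -> illegal
(2,1): no bracket -> illegal
(2,5): no bracket -> illegal
(3,0): flips 1 -> legal
(3,5): flips 1 -> legal
(4,1): no bracket -> illegal
(4,3): no bracket -> illegal
(5,0): no bracket -> illegal
(5,1): flips 1 -> legal
(5,2): flips 1 -> legal
(5,3): no bracket -> illegal

Answer: (0,1) (0,2) (1,1) (1,4) (1,5) (3,0) (3,5) (5,1) (5,2)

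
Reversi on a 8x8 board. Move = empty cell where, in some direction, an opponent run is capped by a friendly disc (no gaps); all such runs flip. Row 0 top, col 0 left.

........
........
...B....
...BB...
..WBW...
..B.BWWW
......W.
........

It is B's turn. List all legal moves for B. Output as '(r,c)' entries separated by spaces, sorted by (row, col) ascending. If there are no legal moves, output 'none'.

(3,1): no bracket -> illegal
(3,2): flips 1 -> legal
(3,5): no bracket -> illegal
(4,1): flips 1 -> legal
(4,5): flips 1 -> legal
(4,6): no bracket -> illegal
(4,7): no bracket -> illegal
(5,1): flips 1 -> legal
(5,3): no bracket -> illegal
(6,4): no bracket -> illegal
(6,5): no bracket -> illegal
(6,7): no bracket -> illegal
(7,5): no bracket -> illegal
(7,6): no bracket -> illegal
(7,7): flips 3 -> legal

Answer: (3,2) (4,1) (4,5) (5,1) (7,7)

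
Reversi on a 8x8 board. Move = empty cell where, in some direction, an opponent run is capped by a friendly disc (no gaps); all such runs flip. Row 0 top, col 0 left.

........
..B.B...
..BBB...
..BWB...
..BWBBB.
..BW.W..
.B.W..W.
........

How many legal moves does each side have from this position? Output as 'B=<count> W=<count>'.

Answer: B=7 W=12

Derivation:
-- B to move --
(5,4): flips 2 -> legal
(5,6): no bracket -> illegal
(5,7): no bracket -> illegal
(6,2): flips 1 -> legal
(6,4): flips 2 -> legal
(6,5): flips 1 -> legal
(6,7): no bracket -> illegal
(7,2): no bracket -> illegal
(7,3): flips 4 -> legal
(7,4): flips 1 -> legal
(7,5): no bracket -> illegal
(7,6): no bracket -> illegal
(7,7): flips 2 -> legal
B mobility = 7
-- W to move --
(0,1): no bracket -> illegal
(0,2): no bracket -> illegal
(0,3): no bracket -> illegal
(0,4): no bracket -> illegal
(0,5): no bracket -> illegal
(1,1): flips 1 -> legal
(1,3): flips 1 -> legal
(1,5): flips 1 -> legal
(2,1): flips 1 -> legal
(2,5): flips 1 -> legal
(3,1): flips 2 -> legal
(3,5): flips 3 -> legal
(3,6): no bracket -> illegal
(3,7): flips 1 -> legal
(4,1): flips 2 -> legal
(4,7): flips 3 -> legal
(5,0): no bracket -> illegal
(5,1): flips 2 -> legal
(5,4): no bracket -> illegal
(5,6): no bracket -> illegal
(5,7): no bracket -> illegal
(6,0): no bracket -> illegal
(6,2): no bracket -> illegal
(7,0): flips 2 -> legal
(7,1): no bracket -> illegal
(7,2): no bracket -> illegal
W mobility = 12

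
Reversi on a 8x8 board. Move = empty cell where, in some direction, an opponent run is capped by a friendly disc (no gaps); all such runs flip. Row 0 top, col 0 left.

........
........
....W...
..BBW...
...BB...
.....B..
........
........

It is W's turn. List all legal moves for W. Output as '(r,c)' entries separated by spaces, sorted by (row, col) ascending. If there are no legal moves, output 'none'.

Answer: (3,1) (4,2) (5,2) (5,4)

Derivation:
(2,1): no bracket -> illegal
(2,2): no bracket -> illegal
(2,3): no bracket -> illegal
(3,1): flips 2 -> legal
(3,5): no bracket -> illegal
(4,1): no bracket -> illegal
(4,2): flips 1 -> legal
(4,5): no bracket -> illegal
(4,6): no bracket -> illegal
(5,2): flips 1 -> legal
(5,3): no bracket -> illegal
(5,4): flips 1 -> legal
(5,6): no bracket -> illegal
(6,4): no bracket -> illegal
(6,5): no bracket -> illegal
(6,6): no bracket -> illegal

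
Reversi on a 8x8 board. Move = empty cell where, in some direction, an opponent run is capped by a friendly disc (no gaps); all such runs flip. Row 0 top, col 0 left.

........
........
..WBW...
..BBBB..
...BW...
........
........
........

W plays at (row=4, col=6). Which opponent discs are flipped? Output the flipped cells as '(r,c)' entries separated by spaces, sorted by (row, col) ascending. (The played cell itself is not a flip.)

Dir NW: opp run (3,5) capped by W -> flip
Dir N: first cell '.' (not opp) -> no flip
Dir NE: first cell '.' (not opp) -> no flip
Dir W: first cell '.' (not opp) -> no flip
Dir E: first cell '.' (not opp) -> no flip
Dir SW: first cell '.' (not opp) -> no flip
Dir S: first cell '.' (not opp) -> no flip
Dir SE: first cell '.' (not opp) -> no flip

Answer: (3,5)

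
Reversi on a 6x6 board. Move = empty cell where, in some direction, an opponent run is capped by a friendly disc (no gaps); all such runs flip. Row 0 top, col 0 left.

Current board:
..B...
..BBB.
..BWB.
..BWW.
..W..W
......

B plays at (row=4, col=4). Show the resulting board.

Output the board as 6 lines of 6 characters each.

Answer: ..B...
..BBB.
..BWB.
..BBB.
..W.BW
......

Derivation:
Place B at (4,4); scan 8 dirs for brackets.
Dir NW: opp run (3,3) capped by B -> flip
Dir N: opp run (3,4) capped by B -> flip
Dir NE: first cell '.' (not opp) -> no flip
Dir W: first cell '.' (not opp) -> no flip
Dir E: opp run (4,5), next=edge -> no flip
Dir SW: first cell '.' (not opp) -> no flip
Dir S: first cell '.' (not opp) -> no flip
Dir SE: first cell '.' (not opp) -> no flip
All flips: (3,3) (3,4)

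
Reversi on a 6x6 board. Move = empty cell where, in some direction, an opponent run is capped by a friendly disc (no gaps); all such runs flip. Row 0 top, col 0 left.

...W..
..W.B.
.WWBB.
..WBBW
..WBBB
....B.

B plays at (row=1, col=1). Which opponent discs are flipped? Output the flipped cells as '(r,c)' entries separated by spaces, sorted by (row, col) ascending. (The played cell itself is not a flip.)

Dir NW: first cell '.' (not opp) -> no flip
Dir N: first cell '.' (not opp) -> no flip
Dir NE: first cell '.' (not opp) -> no flip
Dir W: first cell '.' (not opp) -> no flip
Dir E: opp run (1,2), next='.' -> no flip
Dir SW: first cell '.' (not opp) -> no flip
Dir S: opp run (2,1), next='.' -> no flip
Dir SE: opp run (2,2) capped by B -> flip

Answer: (2,2)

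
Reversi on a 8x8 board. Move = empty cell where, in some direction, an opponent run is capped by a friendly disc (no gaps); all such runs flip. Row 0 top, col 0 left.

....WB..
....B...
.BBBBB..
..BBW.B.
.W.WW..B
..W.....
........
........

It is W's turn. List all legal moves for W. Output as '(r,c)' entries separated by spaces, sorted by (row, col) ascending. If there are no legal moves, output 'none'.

(0,3): no bracket -> illegal
(0,6): flips 1 -> legal
(1,0): flips 2 -> legal
(1,1): flips 2 -> legal
(1,2): flips 1 -> legal
(1,3): flips 2 -> legal
(1,5): no bracket -> illegal
(1,6): flips 1 -> legal
(2,0): no bracket -> illegal
(2,6): no bracket -> illegal
(2,7): no bracket -> illegal
(3,0): no bracket -> illegal
(3,1): flips 2 -> legal
(3,5): no bracket -> illegal
(3,7): no bracket -> illegal
(4,2): no bracket -> illegal
(4,5): no bracket -> illegal
(4,6): no bracket -> illegal
(5,6): no bracket -> illegal
(5,7): no bracket -> illegal

Answer: (0,6) (1,0) (1,1) (1,2) (1,3) (1,6) (3,1)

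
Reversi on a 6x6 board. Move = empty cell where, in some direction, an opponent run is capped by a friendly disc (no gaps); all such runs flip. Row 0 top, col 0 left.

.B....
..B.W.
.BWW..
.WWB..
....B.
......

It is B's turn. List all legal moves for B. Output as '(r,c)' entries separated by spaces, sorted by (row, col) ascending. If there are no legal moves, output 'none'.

(0,3): no bracket -> illegal
(0,4): no bracket -> illegal
(0,5): no bracket -> illegal
(1,1): flips 1 -> legal
(1,3): flips 1 -> legal
(1,5): no bracket -> illegal
(2,0): no bracket -> illegal
(2,4): flips 2 -> legal
(2,5): no bracket -> illegal
(3,0): flips 2 -> legal
(3,4): flips 1 -> legal
(4,0): no bracket -> illegal
(4,1): flips 1 -> legal
(4,2): flips 2 -> legal
(4,3): flips 1 -> legal

Answer: (1,1) (1,3) (2,4) (3,0) (3,4) (4,1) (4,2) (4,3)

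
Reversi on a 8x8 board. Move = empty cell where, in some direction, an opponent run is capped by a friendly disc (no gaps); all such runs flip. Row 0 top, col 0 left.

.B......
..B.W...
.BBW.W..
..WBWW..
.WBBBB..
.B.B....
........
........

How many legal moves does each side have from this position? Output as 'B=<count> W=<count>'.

-- B to move --
(0,3): no bracket -> illegal
(0,4): no bracket -> illegal
(0,5): no bracket -> illegal
(1,3): flips 1 -> legal
(1,5): flips 2 -> legal
(1,6): flips 2 -> legal
(2,4): flips 2 -> legal
(2,6): flips 1 -> legal
(3,0): no bracket -> illegal
(3,1): flips 2 -> legal
(3,6): flips 2 -> legal
(4,0): flips 1 -> legal
(4,6): no bracket -> illegal
(5,0): no bracket -> illegal
(5,2): no bracket -> illegal
B mobility = 8
-- W to move --
(0,0): no bracket -> illegal
(0,2): flips 2 -> legal
(0,3): no bracket -> illegal
(1,0): flips 1 -> legal
(1,1): no bracket -> illegal
(1,3): no bracket -> illegal
(2,0): flips 2 -> legal
(2,4): no bracket -> illegal
(3,0): no bracket -> illegal
(3,1): no bracket -> illegal
(3,6): no bracket -> illegal
(4,0): no bracket -> illegal
(4,6): flips 4 -> legal
(5,0): no bracket -> illegal
(5,2): flips 2 -> legal
(5,4): flips 2 -> legal
(5,5): flips 1 -> legal
(5,6): flips 1 -> legal
(6,0): no bracket -> illegal
(6,1): flips 1 -> legal
(6,2): flips 2 -> legal
(6,3): flips 3 -> legal
(6,4): no bracket -> illegal
W mobility = 11

Answer: B=8 W=11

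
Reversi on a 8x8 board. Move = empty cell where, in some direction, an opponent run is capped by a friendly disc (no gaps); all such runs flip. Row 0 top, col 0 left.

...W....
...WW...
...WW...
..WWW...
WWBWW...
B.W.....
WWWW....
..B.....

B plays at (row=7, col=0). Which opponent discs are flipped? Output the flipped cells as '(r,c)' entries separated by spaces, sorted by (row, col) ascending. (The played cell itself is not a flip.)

Answer: (6,0)

Derivation:
Dir NW: edge -> no flip
Dir N: opp run (6,0) capped by B -> flip
Dir NE: opp run (6,1) (5,2) (4,3) (3,4), next='.' -> no flip
Dir W: edge -> no flip
Dir E: first cell '.' (not opp) -> no flip
Dir SW: edge -> no flip
Dir S: edge -> no flip
Dir SE: edge -> no flip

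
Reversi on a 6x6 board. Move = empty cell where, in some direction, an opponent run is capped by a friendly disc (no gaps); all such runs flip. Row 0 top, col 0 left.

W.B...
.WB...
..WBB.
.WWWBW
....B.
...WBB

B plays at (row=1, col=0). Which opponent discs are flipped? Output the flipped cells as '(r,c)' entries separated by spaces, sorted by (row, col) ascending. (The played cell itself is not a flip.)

Answer: (1,1)

Derivation:
Dir NW: edge -> no flip
Dir N: opp run (0,0), next=edge -> no flip
Dir NE: first cell '.' (not opp) -> no flip
Dir W: edge -> no flip
Dir E: opp run (1,1) capped by B -> flip
Dir SW: edge -> no flip
Dir S: first cell '.' (not opp) -> no flip
Dir SE: first cell '.' (not opp) -> no flip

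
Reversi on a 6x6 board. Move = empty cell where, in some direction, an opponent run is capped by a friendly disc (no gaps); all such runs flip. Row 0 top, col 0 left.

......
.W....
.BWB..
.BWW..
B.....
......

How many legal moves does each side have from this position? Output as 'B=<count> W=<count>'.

Answer: B=5 W=7

Derivation:
-- B to move --
(0,0): no bracket -> illegal
(0,1): flips 1 -> legal
(0,2): no bracket -> illegal
(1,0): no bracket -> illegal
(1,2): no bracket -> illegal
(1,3): flips 1 -> legal
(2,0): no bracket -> illegal
(2,4): no bracket -> illegal
(3,4): flips 2 -> legal
(4,1): flips 1 -> legal
(4,2): no bracket -> illegal
(4,3): flips 2 -> legal
(4,4): no bracket -> illegal
B mobility = 5
-- W to move --
(1,0): flips 1 -> legal
(1,2): no bracket -> illegal
(1,3): flips 1 -> legal
(1,4): flips 1 -> legal
(2,0): flips 1 -> legal
(2,4): flips 1 -> legal
(3,0): flips 1 -> legal
(3,4): no bracket -> illegal
(4,1): flips 2 -> legal
(4,2): no bracket -> illegal
(5,0): no bracket -> illegal
(5,1): no bracket -> illegal
W mobility = 7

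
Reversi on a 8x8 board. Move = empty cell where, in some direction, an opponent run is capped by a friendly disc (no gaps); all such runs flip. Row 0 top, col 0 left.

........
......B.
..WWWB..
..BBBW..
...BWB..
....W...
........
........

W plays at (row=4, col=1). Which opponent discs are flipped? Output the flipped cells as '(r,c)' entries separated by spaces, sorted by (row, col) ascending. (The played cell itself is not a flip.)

Answer: (3,2)

Derivation:
Dir NW: first cell '.' (not opp) -> no flip
Dir N: first cell '.' (not opp) -> no flip
Dir NE: opp run (3,2) capped by W -> flip
Dir W: first cell '.' (not opp) -> no flip
Dir E: first cell '.' (not opp) -> no flip
Dir SW: first cell '.' (not opp) -> no flip
Dir S: first cell '.' (not opp) -> no flip
Dir SE: first cell '.' (not opp) -> no flip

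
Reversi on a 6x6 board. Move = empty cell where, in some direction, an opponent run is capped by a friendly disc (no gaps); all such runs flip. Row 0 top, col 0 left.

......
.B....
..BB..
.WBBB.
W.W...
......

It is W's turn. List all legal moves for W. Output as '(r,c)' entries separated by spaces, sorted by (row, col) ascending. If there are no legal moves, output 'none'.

Answer: (1,2) (1,3) (2,4) (3,5)

Derivation:
(0,0): no bracket -> illegal
(0,1): no bracket -> illegal
(0,2): no bracket -> illegal
(1,0): no bracket -> illegal
(1,2): flips 2 -> legal
(1,3): flips 1 -> legal
(1,4): no bracket -> illegal
(2,0): no bracket -> illegal
(2,1): no bracket -> illegal
(2,4): flips 1 -> legal
(2,5): no bracket -> illegal
(3,5): flips 3 -> legal
(4,1): no bracket -> illegal
(4,3): no bracket -> illegal
(4,4): no bracket -> illegal
(4,5): no bracket -> illegal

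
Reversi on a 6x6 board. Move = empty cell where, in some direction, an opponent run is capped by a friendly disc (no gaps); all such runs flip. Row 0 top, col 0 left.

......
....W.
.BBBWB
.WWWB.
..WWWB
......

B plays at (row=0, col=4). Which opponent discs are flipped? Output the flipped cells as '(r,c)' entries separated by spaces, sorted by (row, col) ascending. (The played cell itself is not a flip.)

Dir NW: edge -> no flip
Dir N: edge -> no flip
Dir NE: edge -> no flip
Dir W: first cell '.' (not opp) -> no flip
Dir E: first cell '.' (not opp) -> no flip
Dir SW: first cell '.' (not opp) -> no flip
Dir S: opp run (1,4) (2,4) capped by B -> flip
Dir SE: first cell '.' (not opp) -> no flip

Answer: (1,4) (2,4)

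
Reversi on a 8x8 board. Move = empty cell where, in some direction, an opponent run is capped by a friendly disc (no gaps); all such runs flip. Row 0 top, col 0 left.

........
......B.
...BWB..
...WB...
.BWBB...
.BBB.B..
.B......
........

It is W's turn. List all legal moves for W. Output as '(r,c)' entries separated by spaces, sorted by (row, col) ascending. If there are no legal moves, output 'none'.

(0,5): no bracket -> illegal
(0,6): no bracket -> illegal
(0,7): no bracket -> illegal
(1,2): no bracket -> illegal
(1,3): flips 1 -> legal
(1,4): no bracket -> illegal
(1,5): no bracket -> illegal
(1,7): no bracket -> illegal
(2,2): flips 1 -> legal
(2,6): flips 1 -> legal
(2,7): no bracket -> illegal
(3,0): no bracket -> illegal
(3,1): no bracket -> illegal
(3,2): no bracket -> illegal
(3,5): flips 1 -> legal
(3,6): no bracket -> illegal
(4,0): flips 1 -> legal
(4,5): flips 2 -> legal
(4,6): no bracket -> illegal
(5,0): no bracket -> illegal
(5,4): flips 2 -> legal
(5,6): no bracket -> illegal
(6,0): flips 1 -> legal
(6,2): flips 1 -> legal
(6,3): flips 2 -> legal
(6,4): flips 1 -> legal
(6,5): no bracket -> illegal
(6,6): flips 2 -> legal
(7,0): no bracket -> illegal
(7,1): no bracket -> illegal
(7,2): no bracket -> illegal

Answer: (1,3) (2,2) (2,6) (3,5) (4,0) (4,5) (5,4) (6,0) (6,2) (6,3) (6,4) (6,6)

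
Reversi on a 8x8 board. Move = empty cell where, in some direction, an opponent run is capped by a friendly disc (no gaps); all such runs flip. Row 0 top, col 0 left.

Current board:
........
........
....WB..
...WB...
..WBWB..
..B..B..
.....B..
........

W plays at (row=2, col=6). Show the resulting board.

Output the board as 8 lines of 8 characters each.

Answer: ........
........
....WWW.
...WB...
..WBWB..
..B..B..
.....B..
........

Derivation:
Place W at (2,6); scan 8 dirs for brackets.
Dir NW: first cell '.' (not opp) -> no flip
Dir N: first cell '.' (not opp) -> no flip
Dir NE: first cell '.' (not opp) -> no flip
Dir W: opp run (2,5) capped by W -> flip
Dir E: first cell '.' (not opp) -> no flip
Dir SW: first cell '.' (not opp) -> no flip
Dir S: first cell '.' (not opp) -> no flip
Dir SE: first cell '.' (not opp) -> no flip
All flips: (2,5)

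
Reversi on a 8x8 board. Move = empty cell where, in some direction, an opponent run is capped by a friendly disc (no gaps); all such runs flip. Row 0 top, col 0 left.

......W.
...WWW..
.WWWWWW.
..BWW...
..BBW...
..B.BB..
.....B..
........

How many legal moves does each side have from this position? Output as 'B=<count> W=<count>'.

-- B to move --
(0,2): no bracket -> illegal
(0,3): flips 3 -> legal
(0,4): flips 4 -> legal
(0,5): flips 2 -> legal
(0,7): no bracket -> illegal
(1,0): flips 1 -> legal
(1,1): flips 3 -> legal
(1,2): flips 1 -> legal
(1,6): flips 2 -> legal
(1,7): no bracket -> illegal
(2,0): no bracket -> illegal
(2,7): no bracket -> illegal
(3,0): no bracket -> illegal
(3,1): no bracket -> illegal
(3,5): flips 2 -> legal
(3,6): no bracket -> illegal
(3,7): no bracket -> illegal
(4,5): flips 1 -> legal
(5,3): no bracket -> illegal
B mobility = 9
-- W to move --
(3,1): flips 1 -> legal
(4,1): flips 3 -> legal
(4,5): no bracket -> illegal
(4,6): no bracket -> illegal
(5,1): flips 1 -> legal
(5,3): flips 1 -> legal
(5,6): no bracket -> illegal
(6,1): flips 2 -> legal
(6,2): flips 3 -> legal
(6,3): no bracket -> illegal
(6,4): flips 1 -> legal
(6,6): flips 1 -> legal
(7,4): no bracket -> illegal
(7,5): no bracket -> illegal
(7,6): flips 4 -> legal
W mobility = 9

Answer: B=9 W=9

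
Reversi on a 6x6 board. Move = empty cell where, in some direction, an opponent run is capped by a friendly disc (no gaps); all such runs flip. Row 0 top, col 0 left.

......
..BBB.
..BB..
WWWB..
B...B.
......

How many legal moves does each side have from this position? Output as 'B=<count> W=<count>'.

-- B to move --
(2,0): flips 1 -> legal
(2,1): no bracket -> illegal
(4,1): flips 1 -> legal
(4,2): flips 1 -> legal
(4,3): no bracket -> illegal
B mobility = 3
-- W to move --
(0,1): no bracket -> illegal
(0,2): flips 2 -> legal
(0,3): no bracket -> illegal
(0,4): flips 2 -> legal
(0,5): flips 2 -> legal
(1,1): no bracket -> illegal
(1,5): no bracket -> illegal
(2,1): no bracket -> illegal
(2,4): no bracket -> illegal
(2,5): no bracket -> illegal
(3,4): flips 1 -> legal
(3,5): no bracket -> illegal
(4,1): no bracket -> illegal
(4,2): no bracket -> illegal
(4,3): no bracket -> illegal
(4,5): no bracket -> illegal
(5,0): flips 1 -> legal
(5,1): no bracket -> illegal
(5,3): no bracket -> illegal
(5,4): no bracket -> illegal
(5,5): no bracket -> illegal
W mobility = 5

Answer: B=3 W=5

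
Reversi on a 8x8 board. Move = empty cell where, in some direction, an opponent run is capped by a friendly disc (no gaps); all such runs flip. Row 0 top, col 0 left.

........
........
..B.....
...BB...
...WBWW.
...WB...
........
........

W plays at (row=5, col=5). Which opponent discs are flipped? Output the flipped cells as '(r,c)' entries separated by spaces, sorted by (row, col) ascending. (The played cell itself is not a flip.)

Answer: (5,4)

Derivation:
Dir NW: opp run (4,4) (3,3) (2,2), next='.' -> no flip
Dir N: first cell 'W' (not opp) -> no flip
Dir NE: first cell 'W' (not opp) -> no flip
Dir W: opp run (5,4) capped by W -> flip
Dir E: first cell '.' (not opp) -> no flip
Dir SW: first cell '.' (not opp) -> no flip
Dir S: first cell '.' (not opp) -> no flip
Dir SE: first cell '.' (not opp) -> no flip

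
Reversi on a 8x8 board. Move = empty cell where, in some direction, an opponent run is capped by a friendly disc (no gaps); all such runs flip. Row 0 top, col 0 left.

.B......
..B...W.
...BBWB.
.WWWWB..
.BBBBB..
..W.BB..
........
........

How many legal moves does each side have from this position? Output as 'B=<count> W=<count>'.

-- B to move --
(0,5): no bracket -> illegal
(0,6): flips 1 -> legal
(0,7): flips 3 -> legal
(1,4): no bracket -> illegal
(1,5): flips 1 -> legal
(1,7): no bracket -> illegal
(2,0): flips 1 -> legal
(2,1): flips 2 -> legal
(2,2): flips 2 -> legal
(2,7): no bracket -> illegal
(3,0): flips 4 -> legal
(3,6): no bracket -> illegal
(4,0): no bracket -> illegal
(5,1): no bracket -> illegal
(5,3): no bracket -> illegal
(6,1): flips 1 -> legal
(6,2): flips 1 -> legal
(6,3): flips 1 -> legal
B mobility = 10
-- W to move --
(0,0): no bracket -> illegal
(0,2): no bracket -> illegal
(0,3): no bracket -> illegal
(1,0): no bracket -> illegal
(1,1): no bracket -> illegal
(1,3): flips 1 -> legal
(1,4): flips 2 -> legal
(1,5): flips 1 -> legal
(1,7): no bracket -> illegal
(2,1): no bracket -> illegal
(2,2): flips 2 -> legal
(2,7): flips 1 -> legal
(3,0): flips 1 -> legal
(3,6): flips 2 -> legal
(3,7): no bracket -> illegal
(4,0): no bracket -> illegal
(4,6): no bracket -> illegal
(5,0): flips 1 -> legal
(5,1): flips 2 -> legal
(5,3): flips 2 -> legal
(5,6): flips 1 -> legal
(6,3): no bracket -> illegal
(6,4): flips 2 -> legal
(6,5): flips 5 -> legal
(6,6): flips 2 -> legal
W mobility = 14

Answer: B=10 W=14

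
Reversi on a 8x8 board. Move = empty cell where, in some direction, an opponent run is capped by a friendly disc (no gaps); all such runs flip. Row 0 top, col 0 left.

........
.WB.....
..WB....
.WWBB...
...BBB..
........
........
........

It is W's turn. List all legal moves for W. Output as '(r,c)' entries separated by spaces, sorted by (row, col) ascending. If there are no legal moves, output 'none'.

(0,1): no bracket -> illegal
(0,2): flips 1 -> legal
(0,3): no bracket -> illegal
(1,3): flips 1 -> legal
(1,4): flips 1 -> legal
(2,1): no bracket -> illegal
(2,4): flips 1 -> legal
(2,5): no bracket -> illegal
(3,5): flips 2 -> legal
(3,6): no bracket -> illegal
(4,2): no bracket -> illegal
(4,6): no bracket -> illegal
(5,2): no bracket -> illegal
(5,3): no bracket -> illegal
(5,4): flips 1 -> legal
(5,5): flips 2 -> legal
(5,6): no bracket -> illegal

Answer: (0,2) (1,3) (1,4) (2,4) (3,5) (5,4) (5,5)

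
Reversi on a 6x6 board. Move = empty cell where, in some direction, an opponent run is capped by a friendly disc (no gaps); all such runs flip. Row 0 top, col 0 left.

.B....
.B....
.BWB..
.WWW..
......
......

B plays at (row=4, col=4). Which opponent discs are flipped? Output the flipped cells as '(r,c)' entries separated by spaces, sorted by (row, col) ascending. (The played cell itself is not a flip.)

Dir NW: opp run (3,3) (2,2) capped by B -> flip
Dir N: first cell '.' (not opp) -> no flip
Dir NE: first cell '.' (not opp) -> no flip
Dir W: first cell '.' (not opp) -> no flip
Dir E: first cell '.' (not opp) -> no flip
Dir SW: first cell '.' (not opp) -> no flip
Dir S: first cell '.' (not opp) -> no flip
Dir SE: first cell '.' (not opp) -> no flip

Answer: (2,2) (3,3)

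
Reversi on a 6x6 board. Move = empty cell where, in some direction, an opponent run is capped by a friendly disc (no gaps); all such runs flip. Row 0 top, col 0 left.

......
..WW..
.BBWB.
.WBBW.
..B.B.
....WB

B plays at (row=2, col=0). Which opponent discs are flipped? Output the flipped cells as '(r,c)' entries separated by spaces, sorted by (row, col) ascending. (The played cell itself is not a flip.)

Answer: (3,1)

Derivation:
Dir NW: edge -> no flip
Dir N: first cell '.' (not opp) -> no flip
Dir NE: first cell '.' (not opp) -> no flip
Dir W: edge -> no flip
Dir E: first cell 'B' (not opp) -> no flip
Dir SW: edge -> no flip
Dir S: first cell '.' (not opp) -> no flip
Dir SE: opp run (3,1) capped by B -> flip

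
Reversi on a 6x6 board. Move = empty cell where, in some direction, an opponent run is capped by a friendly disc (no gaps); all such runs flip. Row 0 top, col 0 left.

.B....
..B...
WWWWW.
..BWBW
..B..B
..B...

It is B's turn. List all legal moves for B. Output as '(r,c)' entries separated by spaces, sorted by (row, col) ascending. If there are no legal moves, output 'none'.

(1,0): flips 1 -> legal
(1,1): no bracket -> illegal
(1,3): no bracket -> illegal
(1,4): flips 2 -> legal
(1,5): flips 2 -> legal
(2,5): flips 1 -> legal
(3,0): flips 1 -> legal
(3,1): no bracket -> illegal
(4,3): no bracket -> illegal
(4,4): no bracket -> illegal

Answer: (1,0) (1,4) (1,5) (2,5) (3,0)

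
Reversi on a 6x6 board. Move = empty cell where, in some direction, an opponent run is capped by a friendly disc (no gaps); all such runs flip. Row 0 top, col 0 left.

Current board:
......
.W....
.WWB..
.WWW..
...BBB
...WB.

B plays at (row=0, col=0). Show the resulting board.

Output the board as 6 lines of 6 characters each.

Answer: B.....
.B....
.WBB..
.WWB..
...BBB
...WB.

Derivation:
Place B at (0,0); scan 8 dirs for brackets.
Dir NW: edge -> no flip
Dir N: edge -> no flip
Dir NE: edge -> no flip
Dir W: edge -> no flip
Dir E: first cell '.' (not opp) -> no flip
Dir SW: edge -> no flip
Dir S: first cell '.' (not opp) -> no flip
Dir SE: opp run (1,1) (2,2) (3,3) capped by B -> flip
All flips: (1,1) (2,2) (3,3)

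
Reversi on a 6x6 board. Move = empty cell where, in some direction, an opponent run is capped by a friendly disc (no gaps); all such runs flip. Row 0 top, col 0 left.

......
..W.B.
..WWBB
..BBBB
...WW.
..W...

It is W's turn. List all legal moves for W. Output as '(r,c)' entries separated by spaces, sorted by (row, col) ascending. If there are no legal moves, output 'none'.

Answer: (0,4) (0,5) (2,1) (4,1) (4,2) (4,5)

Derivation:
(0,3): no bracket -> illegal
(0,4): flips 3 -> legal
(0,5): flips 1 -> legal
(1,3): no bracket -> illegal
(1,5): no bracket -> illegal
(2,1): flips 1 -> legal
(3,1): no bracket -> illegal
(4,1): flips 1 -> legal
(4,2): flips 1 -> legal
(4,5): flips 1 -> legal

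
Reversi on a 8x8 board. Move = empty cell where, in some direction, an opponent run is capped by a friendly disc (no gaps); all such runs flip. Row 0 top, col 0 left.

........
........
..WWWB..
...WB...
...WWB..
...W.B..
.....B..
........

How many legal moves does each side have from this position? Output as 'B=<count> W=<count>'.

Answer: B=8 W=6

Derivation:
-- B to move --
(1,1): flips 3 -> legal
(1,2): flips 1 -> legal
(1,3): no bracket -> illegal
(1,4): flips 1 -> legal
(1,5): no bracket -> illegal
(2,1): flips 3 -> legal
(3,1): no bracket -> illegal
(3,2): flips 1 -> legal
(3,5): no bracket -> illegal
(4,2): flips 2 -> legal
(5,2): flips 1 -> legal
(5,4): flips 1 -> legal
(6,2): no bracket -> illegal
(6,3): no bracket -> illegal
(6,4): no bracket -> illegal
B mobility = 8
-- W to move --
(1,4): no bracket -> illegal
(1,5): no bracket -> illegal
(1,6): flips 2 -> legal
(2,6): flips 1 -> legal
(3,5): flips 1 -> legal
(3,6): no bracket -> illegal
(4,6): flips 1 -> legal
(5,4): no bracket -> illegal
(5,6): flips 2 -> legal
(6,4): no bracket -> illegal
(6,6): flips 1 -> legal
(7,4): no bracket -> illegal
(7,5): no bracket -> illegal
(7,6): no bracket -> illegal
W mobility = 6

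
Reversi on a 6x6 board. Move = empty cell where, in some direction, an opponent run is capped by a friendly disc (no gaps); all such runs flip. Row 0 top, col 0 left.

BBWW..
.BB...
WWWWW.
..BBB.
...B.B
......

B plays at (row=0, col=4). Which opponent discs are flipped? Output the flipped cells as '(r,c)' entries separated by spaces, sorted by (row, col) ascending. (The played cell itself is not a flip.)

Dir NW: edge -> no flip
Dir N: edge -> no flip
Dir NE: edge -> no flip
Dir W: opp run (0,3) (0,2) capped by B -> flip
Dir E: first cell '.' (not opp) -> no flip
Dir SW: first cell '.' (not opp) -> no flip
Dir S: first cell '.' (not opp) -> no flip
Dir SE: first cell '.' (not opp) -> no flip

Answer: (0,2) (0,3)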